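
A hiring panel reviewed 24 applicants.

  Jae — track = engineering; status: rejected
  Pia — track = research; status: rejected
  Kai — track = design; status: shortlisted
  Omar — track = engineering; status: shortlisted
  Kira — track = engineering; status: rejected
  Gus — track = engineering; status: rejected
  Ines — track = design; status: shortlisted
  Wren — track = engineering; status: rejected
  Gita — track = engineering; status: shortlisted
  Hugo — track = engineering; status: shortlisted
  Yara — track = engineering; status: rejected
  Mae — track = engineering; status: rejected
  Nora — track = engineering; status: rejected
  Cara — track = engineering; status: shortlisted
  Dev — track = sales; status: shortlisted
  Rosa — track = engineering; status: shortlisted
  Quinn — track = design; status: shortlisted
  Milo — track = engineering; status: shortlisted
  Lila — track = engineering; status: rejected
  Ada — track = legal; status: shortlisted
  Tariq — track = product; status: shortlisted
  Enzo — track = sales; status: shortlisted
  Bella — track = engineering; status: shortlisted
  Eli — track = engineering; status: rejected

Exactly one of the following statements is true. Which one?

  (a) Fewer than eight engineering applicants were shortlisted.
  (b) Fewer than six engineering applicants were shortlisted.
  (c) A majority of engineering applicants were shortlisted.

|A| = 16, |A ∩ B| = 7, |A ∖ B| = 9.
(a) requires |A ∩ B| < 8: true.
(b) requires |A ∩ B| < 6: false.
(c) requires |A ∩ B| > |A ∖ B|: false.

(a)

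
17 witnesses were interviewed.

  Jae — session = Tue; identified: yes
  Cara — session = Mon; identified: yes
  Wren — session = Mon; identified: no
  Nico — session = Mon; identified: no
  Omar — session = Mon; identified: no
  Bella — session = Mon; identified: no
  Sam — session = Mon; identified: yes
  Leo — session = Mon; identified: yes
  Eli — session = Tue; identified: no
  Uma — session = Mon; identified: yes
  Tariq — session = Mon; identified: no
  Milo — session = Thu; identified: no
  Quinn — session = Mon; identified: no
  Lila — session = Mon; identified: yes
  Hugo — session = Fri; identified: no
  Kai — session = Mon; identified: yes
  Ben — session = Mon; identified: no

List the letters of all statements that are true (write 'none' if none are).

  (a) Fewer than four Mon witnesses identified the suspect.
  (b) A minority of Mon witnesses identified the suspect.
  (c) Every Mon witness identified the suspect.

|A| = 13, |A ∩ B| = 6, |A ∖ B| = 7.
(a) |A ∩ B| < 4: fails.
(b) |A ∩ B| < |A ∖ B|: holds.
(c) A ⊆ B, i.e. every element of A is in B (|A ∖ B| = 0): fails.

(b)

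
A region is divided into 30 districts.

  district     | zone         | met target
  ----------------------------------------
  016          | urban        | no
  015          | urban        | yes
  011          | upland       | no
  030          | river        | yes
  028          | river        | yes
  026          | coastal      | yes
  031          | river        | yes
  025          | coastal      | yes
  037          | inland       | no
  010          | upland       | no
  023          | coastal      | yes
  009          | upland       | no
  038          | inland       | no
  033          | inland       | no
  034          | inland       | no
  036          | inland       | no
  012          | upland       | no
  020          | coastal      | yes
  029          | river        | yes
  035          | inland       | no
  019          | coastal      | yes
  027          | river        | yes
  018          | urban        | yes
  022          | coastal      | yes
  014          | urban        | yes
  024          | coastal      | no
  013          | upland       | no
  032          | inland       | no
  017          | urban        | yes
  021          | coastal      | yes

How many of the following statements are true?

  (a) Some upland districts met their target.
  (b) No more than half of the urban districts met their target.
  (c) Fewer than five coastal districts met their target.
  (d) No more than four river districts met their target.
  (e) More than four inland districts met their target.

0

(a) upland: |A| = 5, |A ∩ B| = 0; needs A ∩ B ≠ ∅ (|A ∩ B| ≥ 1) — false.
(b) urban: |A| = 5, |A ∩ B| = 4; needs |A ∩ B| ≤ |A ∖ B| — false.
(c) coastal: |A| = 8, |A ∩ B| = 7; needs |A ∩ B| < 5 — false.
(d) river: |A| = 5, |A ∩ B| = 5; needs |A ∩ B| ≤ 4 — false.
(e) inland: |A| = 7, |A ∩ B| = 0; needs |A ∩ B| > 4 — false.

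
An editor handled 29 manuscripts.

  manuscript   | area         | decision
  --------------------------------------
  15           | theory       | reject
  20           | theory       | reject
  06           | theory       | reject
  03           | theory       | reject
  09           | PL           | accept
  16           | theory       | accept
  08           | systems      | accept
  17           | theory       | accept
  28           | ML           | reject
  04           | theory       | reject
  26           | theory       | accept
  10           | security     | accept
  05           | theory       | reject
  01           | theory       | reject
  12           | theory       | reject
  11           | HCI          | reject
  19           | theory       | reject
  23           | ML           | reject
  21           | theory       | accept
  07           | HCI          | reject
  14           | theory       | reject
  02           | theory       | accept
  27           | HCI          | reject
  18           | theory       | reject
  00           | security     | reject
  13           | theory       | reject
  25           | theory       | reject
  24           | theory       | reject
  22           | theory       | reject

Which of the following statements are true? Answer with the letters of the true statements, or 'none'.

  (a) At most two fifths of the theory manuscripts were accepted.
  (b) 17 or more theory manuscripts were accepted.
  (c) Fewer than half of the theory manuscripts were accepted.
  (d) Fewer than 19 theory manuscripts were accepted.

(a), (c), (d)

|A| = 20, |A ∩ B| = 5, |A ∖ B| = 15.
(a) |A ∩ B| / |A| ≤ 2/5: holds.
(b) |A ∩ B| ≥ 17: fails.
(c) |A ∩ B| < |A ∖ B|: holds.
(d) |A ∩ B| < 19: holds.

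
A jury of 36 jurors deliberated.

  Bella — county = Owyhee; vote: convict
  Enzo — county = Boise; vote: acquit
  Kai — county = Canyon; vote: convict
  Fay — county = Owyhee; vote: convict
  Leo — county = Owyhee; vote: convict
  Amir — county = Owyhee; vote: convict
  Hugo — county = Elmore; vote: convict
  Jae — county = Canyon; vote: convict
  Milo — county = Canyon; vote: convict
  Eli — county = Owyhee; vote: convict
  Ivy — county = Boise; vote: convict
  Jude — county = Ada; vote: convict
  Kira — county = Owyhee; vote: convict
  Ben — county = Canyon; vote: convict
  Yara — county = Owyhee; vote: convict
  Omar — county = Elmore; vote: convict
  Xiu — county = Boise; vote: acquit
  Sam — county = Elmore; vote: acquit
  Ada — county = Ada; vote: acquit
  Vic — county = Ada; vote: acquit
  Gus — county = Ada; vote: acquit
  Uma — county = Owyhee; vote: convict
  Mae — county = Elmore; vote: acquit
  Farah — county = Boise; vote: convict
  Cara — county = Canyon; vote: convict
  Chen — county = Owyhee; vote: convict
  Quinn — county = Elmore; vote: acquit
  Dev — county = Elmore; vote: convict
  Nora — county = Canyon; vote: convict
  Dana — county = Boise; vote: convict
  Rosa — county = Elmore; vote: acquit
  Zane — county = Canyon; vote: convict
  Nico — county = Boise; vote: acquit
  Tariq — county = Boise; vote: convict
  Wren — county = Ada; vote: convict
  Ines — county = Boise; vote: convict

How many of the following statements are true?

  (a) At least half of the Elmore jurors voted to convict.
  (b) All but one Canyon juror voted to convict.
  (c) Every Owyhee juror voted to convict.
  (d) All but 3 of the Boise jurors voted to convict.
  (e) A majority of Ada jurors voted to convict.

2

(a) Elmore: |A| = 7, |A ∩ B| = 3; needs |A ∩ B| ≥ |A ∖ B| — false.
(b) Canyon: |A| = 7, |A ∩ B| = 7; needs |A ∖ B| = 1 — false.
(c) Owyhee: |A| = 9, |A ∩ B| = 9; needs A ⊆ B, i.e. every element of A is in B (|A ∖ B| = 0) — true.
(d) Boise: |A| = 8, |A ∩ B| = 5; needs |A ∖ B| = 3 — true.
(e) Ada: |A| = 5, |A ∩ B| = 2; needs |A ∩ B| > |A ∖ B| — false.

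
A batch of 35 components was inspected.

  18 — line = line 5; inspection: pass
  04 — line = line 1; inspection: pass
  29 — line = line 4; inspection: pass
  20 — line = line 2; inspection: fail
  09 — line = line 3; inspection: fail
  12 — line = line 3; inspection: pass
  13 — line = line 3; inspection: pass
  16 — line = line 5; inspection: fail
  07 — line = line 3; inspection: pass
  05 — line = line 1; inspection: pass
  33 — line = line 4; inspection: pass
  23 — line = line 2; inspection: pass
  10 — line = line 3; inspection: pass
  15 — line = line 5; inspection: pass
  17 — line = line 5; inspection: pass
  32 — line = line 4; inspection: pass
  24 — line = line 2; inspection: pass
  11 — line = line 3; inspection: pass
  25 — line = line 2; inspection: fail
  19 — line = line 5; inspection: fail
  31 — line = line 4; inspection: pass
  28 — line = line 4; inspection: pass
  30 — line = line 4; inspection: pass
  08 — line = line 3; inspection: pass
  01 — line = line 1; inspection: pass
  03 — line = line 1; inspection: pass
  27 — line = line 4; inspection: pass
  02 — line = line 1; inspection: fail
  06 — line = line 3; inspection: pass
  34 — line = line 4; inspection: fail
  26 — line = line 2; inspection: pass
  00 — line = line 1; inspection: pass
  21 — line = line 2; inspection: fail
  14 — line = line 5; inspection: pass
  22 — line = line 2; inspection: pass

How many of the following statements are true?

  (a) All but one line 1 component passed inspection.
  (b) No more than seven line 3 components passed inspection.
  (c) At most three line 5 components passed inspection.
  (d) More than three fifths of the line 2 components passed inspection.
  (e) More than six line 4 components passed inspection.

3

(a) line 1: |A| = 6, |A ∩ B| = 5; needs |A ∖ B| = 1 — true.
(b) line 3: |A| = 8, |A ∩ B| = 7; needs |A ∩ B| ≤ 7 — true.
(c) line 5: |A| = 6, |A ∩ B| = 4; needs |A ∩ B| ≤ 3 — false.
(d) line 2: |A| = 7, |A ∩ B| = 4; needs |A ∩ B| / |A| > 3/5 — false.
(e) line 4: |A| = 8, |A ∩ B| = 7; needs |A ∩ B| > 6 — true.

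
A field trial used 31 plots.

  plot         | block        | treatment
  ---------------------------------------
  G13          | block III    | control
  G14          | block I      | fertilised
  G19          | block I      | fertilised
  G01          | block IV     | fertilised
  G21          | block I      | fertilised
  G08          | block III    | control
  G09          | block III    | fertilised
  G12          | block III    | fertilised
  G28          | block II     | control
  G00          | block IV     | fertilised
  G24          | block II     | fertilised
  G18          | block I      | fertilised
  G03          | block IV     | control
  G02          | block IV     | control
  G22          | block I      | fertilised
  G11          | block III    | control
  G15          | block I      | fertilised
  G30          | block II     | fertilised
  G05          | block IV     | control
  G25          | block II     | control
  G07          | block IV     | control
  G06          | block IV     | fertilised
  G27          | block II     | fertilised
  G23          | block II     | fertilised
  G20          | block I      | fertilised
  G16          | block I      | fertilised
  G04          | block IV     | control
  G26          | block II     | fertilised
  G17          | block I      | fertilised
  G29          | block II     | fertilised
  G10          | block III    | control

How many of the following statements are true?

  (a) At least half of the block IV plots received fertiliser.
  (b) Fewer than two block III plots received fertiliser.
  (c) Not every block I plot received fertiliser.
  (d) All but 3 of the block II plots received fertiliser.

0

(a) block IV: |A| = 8, |A ∩ B| = 3; needs |A ∩ B| ≥ |A ∖ B| — false.
(b) block III: |A| = 6, |A ∩ B| = 2; needs |A ∩ B| < 2 — false.
(c) block I: |A| = 9, |A ∩ B| = 9; needs A ⊄ B (|A ∖ B| ≥ 1) — false.
(d) block II: |A| = 8, |A ∩ B| = 6; needs |A ∖ B| = 3 — false.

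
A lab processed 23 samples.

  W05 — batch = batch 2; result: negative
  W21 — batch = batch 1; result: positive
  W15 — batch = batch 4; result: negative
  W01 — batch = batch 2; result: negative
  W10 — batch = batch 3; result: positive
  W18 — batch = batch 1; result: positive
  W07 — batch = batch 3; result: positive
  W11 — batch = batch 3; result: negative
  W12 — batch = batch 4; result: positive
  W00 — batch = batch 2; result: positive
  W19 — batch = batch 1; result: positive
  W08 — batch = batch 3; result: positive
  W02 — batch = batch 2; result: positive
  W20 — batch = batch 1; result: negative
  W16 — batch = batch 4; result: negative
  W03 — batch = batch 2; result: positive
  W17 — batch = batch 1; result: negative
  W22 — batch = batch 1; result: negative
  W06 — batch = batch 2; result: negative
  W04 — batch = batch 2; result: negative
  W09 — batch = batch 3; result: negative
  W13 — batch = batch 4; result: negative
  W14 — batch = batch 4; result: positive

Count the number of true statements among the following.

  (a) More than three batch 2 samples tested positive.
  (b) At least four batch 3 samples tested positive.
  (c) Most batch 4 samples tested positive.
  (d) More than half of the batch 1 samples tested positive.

0

(a) batch 2: |A| = 7, |A ∩ B| = 3; needs |A ∩ B| > 3 — false.
(b) batch 3: |A| = 5, |A ∩ B| = 3; needs |A ∩ B| ≥ 4 — false.
(c) batch 4: |A| = 5, |A ∩ B| = 2; needs |A ∩ B| > |A ∖ B| — false.
(d) batch 1: |A| = 6, |A ∩ B| = 3; needs |A ∩ B| > |A ∖ B| — false.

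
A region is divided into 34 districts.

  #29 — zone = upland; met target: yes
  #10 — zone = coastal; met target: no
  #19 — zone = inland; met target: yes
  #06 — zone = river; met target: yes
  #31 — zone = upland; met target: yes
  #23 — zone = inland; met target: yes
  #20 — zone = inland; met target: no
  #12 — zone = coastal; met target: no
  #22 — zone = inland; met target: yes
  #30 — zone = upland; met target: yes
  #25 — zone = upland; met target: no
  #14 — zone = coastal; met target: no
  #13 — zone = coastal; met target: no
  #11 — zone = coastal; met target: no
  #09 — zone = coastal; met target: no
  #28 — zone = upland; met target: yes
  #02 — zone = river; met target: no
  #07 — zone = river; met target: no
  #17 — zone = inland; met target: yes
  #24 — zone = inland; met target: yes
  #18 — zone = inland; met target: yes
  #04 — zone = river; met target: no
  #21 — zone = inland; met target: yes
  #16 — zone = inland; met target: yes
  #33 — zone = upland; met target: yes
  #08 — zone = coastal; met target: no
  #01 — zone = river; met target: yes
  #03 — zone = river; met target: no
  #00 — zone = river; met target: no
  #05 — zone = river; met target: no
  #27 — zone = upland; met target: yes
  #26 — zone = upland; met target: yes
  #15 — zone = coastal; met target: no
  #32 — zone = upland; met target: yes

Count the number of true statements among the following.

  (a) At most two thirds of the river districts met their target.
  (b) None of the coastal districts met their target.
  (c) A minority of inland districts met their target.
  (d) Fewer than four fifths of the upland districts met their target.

(a) river: |A| = 8, |A ∩ B| = 2; needs |A ∩ B| / |A| ≤ 2/3 — true.
(b) coastal: |A| = 8, |A ∩ B| = 0; needs A ∩ B = ∅ (|A ∩ B| = 0) — true.
(c) inland: |A| = 9, |A ∩ B| = 8; needs |A ∩ B| < |A ∖ B| — false.
(d) upland: |A| = 9, |A ∩ B| = 8; needs |A ∩ B| / |A| < 4/5 — false.

2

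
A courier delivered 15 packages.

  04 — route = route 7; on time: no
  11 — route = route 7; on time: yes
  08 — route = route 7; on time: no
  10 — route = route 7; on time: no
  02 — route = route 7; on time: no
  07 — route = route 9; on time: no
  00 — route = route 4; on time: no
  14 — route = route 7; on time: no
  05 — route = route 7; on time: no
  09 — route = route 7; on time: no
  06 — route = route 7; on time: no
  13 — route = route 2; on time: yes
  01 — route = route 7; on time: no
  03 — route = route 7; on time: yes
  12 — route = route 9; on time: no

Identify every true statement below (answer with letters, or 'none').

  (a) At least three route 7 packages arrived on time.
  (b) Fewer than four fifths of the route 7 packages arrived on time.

(b)

|A| = 11, |A ∩ B| = 2, |A ∖ B| = 9.
(a) |A ∩ B| ≥ 3: fails.
(b) |A ∩ B| / |A| < 4/5: holds.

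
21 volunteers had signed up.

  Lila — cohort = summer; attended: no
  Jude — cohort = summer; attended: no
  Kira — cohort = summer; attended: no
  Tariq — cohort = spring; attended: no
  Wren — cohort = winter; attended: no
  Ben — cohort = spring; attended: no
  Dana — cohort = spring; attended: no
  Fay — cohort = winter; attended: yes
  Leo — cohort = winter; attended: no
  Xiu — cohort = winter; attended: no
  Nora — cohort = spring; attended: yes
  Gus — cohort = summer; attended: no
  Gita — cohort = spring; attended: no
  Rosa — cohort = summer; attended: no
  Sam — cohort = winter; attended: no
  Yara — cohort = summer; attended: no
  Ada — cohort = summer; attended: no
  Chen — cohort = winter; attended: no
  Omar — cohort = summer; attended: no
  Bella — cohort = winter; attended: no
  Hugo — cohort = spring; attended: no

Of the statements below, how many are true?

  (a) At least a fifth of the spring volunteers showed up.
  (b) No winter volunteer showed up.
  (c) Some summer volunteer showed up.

(a) spring: |A| = 6, |A ∩ B| = 1; needs |A ∩ B| / |A| ≥ 1/5 — false.
(b) winter: |A| = 7, |A ∩ B| = 1; needs A ∩ B = ∅ (|A ∩ B| = 0) — false.
(c) summer: |A| = 8, |A ∩ B| = 0; needs A ∩ B ≠ ∅ (|A ∩ B| ≥ 1) — false.

0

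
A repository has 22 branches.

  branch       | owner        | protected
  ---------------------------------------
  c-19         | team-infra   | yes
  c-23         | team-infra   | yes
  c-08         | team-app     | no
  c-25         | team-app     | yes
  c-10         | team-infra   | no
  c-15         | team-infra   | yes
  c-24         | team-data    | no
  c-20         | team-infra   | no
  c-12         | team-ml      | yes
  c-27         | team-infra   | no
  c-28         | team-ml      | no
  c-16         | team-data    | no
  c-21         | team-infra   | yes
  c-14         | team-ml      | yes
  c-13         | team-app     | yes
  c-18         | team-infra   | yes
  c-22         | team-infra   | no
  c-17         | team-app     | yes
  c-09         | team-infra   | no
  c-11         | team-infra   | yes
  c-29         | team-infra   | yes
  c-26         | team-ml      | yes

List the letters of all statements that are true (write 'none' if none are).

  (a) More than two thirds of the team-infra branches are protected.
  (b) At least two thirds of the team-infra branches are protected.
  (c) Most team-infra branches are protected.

(c)

|A| = 12, |A ∩ B| = 7, |A ∖ B| = 5.
(a) |A ∩ B| / |A| > 2/3: fails.
(b) |A ∩ B| / |A| ≥ 2/3: fails.
(c) |A ∩ B| > |A ∖ B|: holds.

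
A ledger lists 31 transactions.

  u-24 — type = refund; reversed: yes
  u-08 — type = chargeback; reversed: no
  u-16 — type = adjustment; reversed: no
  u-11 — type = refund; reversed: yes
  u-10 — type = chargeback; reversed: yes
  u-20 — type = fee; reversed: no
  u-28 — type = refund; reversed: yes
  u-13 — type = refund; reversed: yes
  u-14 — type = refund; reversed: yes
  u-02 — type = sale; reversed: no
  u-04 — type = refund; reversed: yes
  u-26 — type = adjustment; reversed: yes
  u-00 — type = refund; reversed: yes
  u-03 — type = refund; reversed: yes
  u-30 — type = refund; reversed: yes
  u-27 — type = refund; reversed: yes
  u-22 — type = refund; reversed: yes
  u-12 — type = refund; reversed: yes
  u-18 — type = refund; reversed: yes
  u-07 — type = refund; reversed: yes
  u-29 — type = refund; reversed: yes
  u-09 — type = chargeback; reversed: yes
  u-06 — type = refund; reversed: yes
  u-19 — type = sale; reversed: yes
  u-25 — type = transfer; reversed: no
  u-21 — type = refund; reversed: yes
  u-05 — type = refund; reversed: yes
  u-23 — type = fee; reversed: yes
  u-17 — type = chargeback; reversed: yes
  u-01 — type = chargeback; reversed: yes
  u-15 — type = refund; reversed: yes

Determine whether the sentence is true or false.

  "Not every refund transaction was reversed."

False

'Not every refund transaction was reversed' holds iff A ⊄ B (|A ∖ B| ≥ 1).
|A| = 19, |A ∩ B| = 19, |A ∖ B| = 0.
So the statement is false.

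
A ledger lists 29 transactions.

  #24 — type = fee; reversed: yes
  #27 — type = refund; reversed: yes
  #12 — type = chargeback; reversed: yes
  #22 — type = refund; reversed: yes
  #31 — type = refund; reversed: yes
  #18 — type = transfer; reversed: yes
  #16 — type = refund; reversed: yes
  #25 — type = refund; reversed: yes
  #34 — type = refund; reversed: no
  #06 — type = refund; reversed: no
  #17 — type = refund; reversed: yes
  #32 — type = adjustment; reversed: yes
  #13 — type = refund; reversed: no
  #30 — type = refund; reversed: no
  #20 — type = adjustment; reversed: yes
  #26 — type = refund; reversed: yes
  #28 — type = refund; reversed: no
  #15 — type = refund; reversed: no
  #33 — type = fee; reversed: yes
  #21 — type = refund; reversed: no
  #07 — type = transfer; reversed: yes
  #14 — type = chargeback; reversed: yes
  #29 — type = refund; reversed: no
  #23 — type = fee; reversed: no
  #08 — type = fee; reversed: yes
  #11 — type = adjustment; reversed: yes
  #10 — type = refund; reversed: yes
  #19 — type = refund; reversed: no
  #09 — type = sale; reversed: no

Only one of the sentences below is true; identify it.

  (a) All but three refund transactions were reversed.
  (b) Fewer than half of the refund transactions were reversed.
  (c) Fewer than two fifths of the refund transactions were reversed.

|A| = 17, |A ∩ B| = 8, |A ∖ B| = 9.
(a) requires |A ∖ B| = 3: false.
(b) requires |A ∩ B| < |A ∖ B|: true.
(c) requires |A ∩ B| / |A| < 2/5: false.

(b)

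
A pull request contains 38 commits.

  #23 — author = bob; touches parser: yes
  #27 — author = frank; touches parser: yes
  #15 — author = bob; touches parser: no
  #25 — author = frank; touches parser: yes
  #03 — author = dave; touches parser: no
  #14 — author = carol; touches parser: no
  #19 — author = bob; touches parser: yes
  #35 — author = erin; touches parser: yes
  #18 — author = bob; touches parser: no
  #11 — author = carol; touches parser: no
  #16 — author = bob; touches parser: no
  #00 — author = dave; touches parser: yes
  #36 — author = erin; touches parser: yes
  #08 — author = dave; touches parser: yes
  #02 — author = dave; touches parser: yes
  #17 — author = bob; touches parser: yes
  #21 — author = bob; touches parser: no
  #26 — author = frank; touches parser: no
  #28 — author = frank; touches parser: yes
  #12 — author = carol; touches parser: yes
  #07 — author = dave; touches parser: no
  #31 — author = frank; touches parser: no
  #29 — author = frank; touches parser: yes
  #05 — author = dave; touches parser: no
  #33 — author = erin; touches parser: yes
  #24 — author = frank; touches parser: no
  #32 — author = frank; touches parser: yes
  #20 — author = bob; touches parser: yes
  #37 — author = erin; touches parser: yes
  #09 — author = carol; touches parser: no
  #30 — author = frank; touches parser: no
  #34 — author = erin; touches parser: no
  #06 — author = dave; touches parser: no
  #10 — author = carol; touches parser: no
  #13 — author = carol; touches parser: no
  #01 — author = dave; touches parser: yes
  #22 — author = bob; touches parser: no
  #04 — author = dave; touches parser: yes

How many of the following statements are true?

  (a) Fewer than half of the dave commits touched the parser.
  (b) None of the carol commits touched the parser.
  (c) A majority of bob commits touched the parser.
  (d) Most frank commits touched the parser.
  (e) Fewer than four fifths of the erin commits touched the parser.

1

(a) dave: |A| = 9, |A ∩ B| = 5; needs |A ∩ B| < |A ∖ B| — false.
(b) carol: |A| = 6, |A ∩ B| = 1; needs A ∩ B = ∅ (|A ∩ B| = 0) — false.
(c) bob: |A| = 9, |A ∩ B| = 4; needs |A ∩ B| > |A ∖ B| — false.
(d) frank: |A| = 9, |A ∩ B| = 5; needs |A ∩ B| > |A ∖ B| — true.
(e) erin: |A| = 5, |A ∩ B| = 4; needs |A ∩ B| / |A| < 4/5 — false.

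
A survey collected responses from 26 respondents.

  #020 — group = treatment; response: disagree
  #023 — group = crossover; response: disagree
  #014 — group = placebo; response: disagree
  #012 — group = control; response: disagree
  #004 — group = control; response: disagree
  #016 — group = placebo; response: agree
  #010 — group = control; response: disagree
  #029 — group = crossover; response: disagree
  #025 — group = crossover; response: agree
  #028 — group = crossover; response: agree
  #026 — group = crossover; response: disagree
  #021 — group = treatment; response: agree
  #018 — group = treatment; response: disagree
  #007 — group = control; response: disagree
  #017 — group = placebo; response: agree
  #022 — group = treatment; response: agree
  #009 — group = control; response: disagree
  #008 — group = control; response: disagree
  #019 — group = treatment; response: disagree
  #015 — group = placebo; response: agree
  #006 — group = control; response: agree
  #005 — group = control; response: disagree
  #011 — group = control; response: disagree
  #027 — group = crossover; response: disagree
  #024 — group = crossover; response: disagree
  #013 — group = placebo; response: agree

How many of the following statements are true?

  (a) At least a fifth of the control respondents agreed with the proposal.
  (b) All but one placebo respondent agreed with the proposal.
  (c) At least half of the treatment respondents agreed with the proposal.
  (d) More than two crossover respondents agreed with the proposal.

(a) control: |A| = 9, |A ∩ B| = 1; needs |A ∩ B| / |A| ≥ 1/5 — false.
(b) placebo: |A| = 5, |A ∩ B| = 4; needs |A ∖ B| = 1 — true.
(c) treatment: |A| = 5, |A ∩ B| = 2; needs |A ∩ B| ≥ |A ∖ B| — false.
(d) crossover: |A| = 7, |A ∩ B| = 2; needs |A ∩ B| > 2 — false.

1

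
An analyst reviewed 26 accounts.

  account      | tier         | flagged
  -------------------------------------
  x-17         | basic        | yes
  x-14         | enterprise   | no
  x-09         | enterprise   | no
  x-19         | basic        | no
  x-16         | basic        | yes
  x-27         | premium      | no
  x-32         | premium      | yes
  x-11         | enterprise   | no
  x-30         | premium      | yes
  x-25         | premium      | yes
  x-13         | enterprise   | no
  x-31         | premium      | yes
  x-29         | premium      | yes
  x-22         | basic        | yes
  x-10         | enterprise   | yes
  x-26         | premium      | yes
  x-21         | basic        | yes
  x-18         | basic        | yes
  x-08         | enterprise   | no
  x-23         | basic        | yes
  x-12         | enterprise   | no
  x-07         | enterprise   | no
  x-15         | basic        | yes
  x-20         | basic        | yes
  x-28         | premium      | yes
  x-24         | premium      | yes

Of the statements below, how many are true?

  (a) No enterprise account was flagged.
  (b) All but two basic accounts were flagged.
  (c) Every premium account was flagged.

(a) enterprise: |A| = 8, |A ∩ B| = 1; needs A ∩ B = ∅ (|A ∩ B| = 0) — false.
(b) basic: |A| = 9, |A ∩ B| = 8; needs |A ∖ B| = 2 — false.
(c) premium: |A| = 9, |A ∩ B| = 8; needs A ⊆ B, i.e. every element of A is in B (|A ∖ B| = 0) — false.

0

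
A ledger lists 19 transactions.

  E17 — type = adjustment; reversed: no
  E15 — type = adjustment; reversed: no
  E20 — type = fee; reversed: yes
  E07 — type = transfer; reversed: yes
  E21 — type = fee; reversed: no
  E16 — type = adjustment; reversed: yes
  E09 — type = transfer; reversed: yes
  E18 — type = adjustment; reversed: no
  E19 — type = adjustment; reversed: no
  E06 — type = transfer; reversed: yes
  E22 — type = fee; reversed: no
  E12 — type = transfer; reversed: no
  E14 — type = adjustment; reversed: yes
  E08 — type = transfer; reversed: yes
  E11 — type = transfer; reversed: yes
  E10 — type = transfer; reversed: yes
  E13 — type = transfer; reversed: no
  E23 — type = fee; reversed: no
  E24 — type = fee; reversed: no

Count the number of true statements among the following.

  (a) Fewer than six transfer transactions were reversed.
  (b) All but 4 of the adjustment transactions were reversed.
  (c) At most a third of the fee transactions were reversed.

2

(a) transfer: |A| = 8, |A ∩ B| = 6; needs |A ∩ B| < 6 — false.
(b) adjustment: |A| = 6, |A ∩ B| = 2; needs |A ∖ B| = 4 — true.
(c) fee: |A| = 5, |A ∩ B| = 1; needs |A ∩ B| / |A| ≤ 1/3 — true.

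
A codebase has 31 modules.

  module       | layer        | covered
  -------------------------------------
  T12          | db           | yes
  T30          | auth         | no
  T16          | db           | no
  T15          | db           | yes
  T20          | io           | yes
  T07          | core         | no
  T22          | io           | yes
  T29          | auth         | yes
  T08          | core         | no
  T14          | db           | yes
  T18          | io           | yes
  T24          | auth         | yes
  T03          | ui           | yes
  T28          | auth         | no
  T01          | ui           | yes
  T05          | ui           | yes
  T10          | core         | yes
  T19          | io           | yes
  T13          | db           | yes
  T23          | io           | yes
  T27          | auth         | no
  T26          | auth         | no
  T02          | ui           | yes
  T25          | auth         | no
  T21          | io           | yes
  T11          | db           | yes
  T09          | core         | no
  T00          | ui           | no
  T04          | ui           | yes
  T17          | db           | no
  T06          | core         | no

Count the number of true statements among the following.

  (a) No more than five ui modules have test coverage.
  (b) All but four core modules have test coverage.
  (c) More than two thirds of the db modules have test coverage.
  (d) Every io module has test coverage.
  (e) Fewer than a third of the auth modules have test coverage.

(a) ui: |A| = 6, |A ∩ B| = 5; needs |A ∩ B| ≤ 5 — true.
(b) core: |A| = 5, |A ∩ B| = 1; needs |A ∖ B| = 4 — true.
(c) db: |A| = 7, |A ∩ B| = 5; needs |A ∩ B| / |A| > 2/3 — true.
(d) io: |A| = 6, |A ∩ B| = 6; needs A ⊆ B, i.e. every element of A is in B (|A ∖ B| = 0) — true.
(e) auth: |A| = 7, |A ∩ B| = 2; needs |A ∩ B| / |A| < 1/3 — true.

5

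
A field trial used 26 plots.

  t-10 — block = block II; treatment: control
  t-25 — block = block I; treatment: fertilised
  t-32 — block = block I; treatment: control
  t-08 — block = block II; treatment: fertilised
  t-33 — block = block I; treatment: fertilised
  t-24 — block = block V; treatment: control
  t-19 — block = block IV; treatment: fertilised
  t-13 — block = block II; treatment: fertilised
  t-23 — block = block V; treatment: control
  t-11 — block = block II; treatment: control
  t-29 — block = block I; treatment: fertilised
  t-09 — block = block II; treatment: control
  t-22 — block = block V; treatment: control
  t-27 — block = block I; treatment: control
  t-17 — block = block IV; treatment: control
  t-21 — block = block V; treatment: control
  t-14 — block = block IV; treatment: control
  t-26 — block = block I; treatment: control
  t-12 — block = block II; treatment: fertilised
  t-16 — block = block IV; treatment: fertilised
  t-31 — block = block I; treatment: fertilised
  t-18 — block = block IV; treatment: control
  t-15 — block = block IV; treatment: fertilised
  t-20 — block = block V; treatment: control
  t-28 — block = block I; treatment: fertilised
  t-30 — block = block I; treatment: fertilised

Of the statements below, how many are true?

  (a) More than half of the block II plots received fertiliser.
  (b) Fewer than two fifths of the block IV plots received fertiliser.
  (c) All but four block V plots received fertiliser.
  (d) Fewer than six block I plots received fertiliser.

(a) block II: |A| = 6, |A ∩ B| = 3; needs |A ∩ B| > |A ∖ B| — false.
(b) block IV: |A| = 6, |A ∩ B| = 3; needs |A ∩ B| / |A| < 2/5 — false.
(c) block V: |A| = 5, |A ∩ B| = 0; needs |A ∖ B| = 4 — false.
(d) block I: |A| = 9, |A ∩ B| = 6; needs |A ∩ B| < 6 — false.

0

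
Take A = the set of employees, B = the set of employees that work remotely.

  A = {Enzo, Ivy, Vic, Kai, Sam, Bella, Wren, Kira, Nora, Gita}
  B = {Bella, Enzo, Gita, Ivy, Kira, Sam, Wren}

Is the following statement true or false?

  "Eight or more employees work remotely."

'Eight or more employees work remotely' holds iff |A ∩ B| ≥ 8.
A (the restrictor) = {Enzo, Ivy, Vic, Kai, Sam, Bella, Wren, Kira, Nora, Gita}, |A| = 10.
A ∩ B = {Enzo, Ivy, Sam, Bella, Wren, Kira, Gita}, so |A ∩ B| = 7.
|A ∩ B| = 7, so the statement is false.

False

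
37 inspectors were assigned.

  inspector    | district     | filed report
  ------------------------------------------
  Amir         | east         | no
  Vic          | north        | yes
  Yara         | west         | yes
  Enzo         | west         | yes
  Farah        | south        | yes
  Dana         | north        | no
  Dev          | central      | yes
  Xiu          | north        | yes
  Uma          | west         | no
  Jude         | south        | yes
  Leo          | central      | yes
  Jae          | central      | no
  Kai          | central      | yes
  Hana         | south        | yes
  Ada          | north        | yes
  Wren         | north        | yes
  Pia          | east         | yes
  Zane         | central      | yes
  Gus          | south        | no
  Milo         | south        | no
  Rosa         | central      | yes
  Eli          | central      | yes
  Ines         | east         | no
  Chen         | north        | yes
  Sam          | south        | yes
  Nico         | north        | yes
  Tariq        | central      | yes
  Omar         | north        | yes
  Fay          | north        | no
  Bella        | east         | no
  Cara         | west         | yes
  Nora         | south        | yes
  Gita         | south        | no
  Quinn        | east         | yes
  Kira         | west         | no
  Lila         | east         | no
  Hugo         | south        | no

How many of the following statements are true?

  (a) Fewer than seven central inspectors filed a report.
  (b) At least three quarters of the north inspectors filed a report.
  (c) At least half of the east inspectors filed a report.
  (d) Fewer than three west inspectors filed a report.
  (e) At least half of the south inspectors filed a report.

(a) central: |A| = 8, |A ∩ B| = 7; needs |A ∩ B| < 7 — false.
(b) north: |A| = 9, |A ∩ B| = 7; needs |A ∩ B| / |A| ≥ 3/4 — true.
(c) east: |A| = 6, |A ∩ B| = 2; needs |A ∩ B| ≥ |A ∖ B| — false.
(d) west: |A| = 5, |A ∩ B| = 3; needs |A ∩ B| < 3 — false.
(e) south: |A| = 9, |A ∩ B| = 5; needs |A ∩ B| ≥ |A ∖ B| — true.

2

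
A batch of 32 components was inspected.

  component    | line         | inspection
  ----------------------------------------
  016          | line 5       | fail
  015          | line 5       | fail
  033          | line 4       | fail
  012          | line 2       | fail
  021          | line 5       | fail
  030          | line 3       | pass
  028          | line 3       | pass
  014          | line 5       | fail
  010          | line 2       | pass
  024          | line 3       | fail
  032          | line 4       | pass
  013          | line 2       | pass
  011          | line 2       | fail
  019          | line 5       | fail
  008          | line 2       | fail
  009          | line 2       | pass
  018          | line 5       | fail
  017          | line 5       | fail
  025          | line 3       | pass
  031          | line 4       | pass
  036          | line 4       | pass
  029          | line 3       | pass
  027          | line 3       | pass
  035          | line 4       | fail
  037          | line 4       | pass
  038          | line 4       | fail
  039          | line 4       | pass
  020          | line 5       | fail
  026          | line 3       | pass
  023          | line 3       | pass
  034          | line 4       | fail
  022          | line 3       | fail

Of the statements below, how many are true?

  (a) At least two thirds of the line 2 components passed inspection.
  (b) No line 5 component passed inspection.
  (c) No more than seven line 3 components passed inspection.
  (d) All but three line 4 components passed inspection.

(a) line 2: |A| = 6, |A ∩ B| = 3; needs |A ∩ B| / |A| ≥ 2/3 — false.
(b) line 5: |A| = 8, |A ∩ B| = 0; needs A ∩ B = ∅ (|A ∩ B| = 0) — true.
(c) line 3: |A| = 9, |A ∩ B| = 7; needs |A ∩ B| ≤ 7 — true.
(d) line 4: |A| = 9, |A ∩ B| = 5; needs |A ∖ B| = 3 — false.

2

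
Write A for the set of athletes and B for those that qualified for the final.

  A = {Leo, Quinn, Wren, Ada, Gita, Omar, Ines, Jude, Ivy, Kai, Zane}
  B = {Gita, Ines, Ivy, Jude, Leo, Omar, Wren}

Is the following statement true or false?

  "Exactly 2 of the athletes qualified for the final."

False

Truth condition: |A ∩ B| = 2.
A (the restrictor) = {Leo, Quinn, Wren, Ada, Gita, Omar, Ines, Jude, Ivy, Kai, Zane}, |A| = 11.
A ∩ B = {Leo, Wren, Gita, Omar, Ines, Jude, Ivy}, so |A ∩ B| = 7.
|A ∩ B| = 7, so the statement is false.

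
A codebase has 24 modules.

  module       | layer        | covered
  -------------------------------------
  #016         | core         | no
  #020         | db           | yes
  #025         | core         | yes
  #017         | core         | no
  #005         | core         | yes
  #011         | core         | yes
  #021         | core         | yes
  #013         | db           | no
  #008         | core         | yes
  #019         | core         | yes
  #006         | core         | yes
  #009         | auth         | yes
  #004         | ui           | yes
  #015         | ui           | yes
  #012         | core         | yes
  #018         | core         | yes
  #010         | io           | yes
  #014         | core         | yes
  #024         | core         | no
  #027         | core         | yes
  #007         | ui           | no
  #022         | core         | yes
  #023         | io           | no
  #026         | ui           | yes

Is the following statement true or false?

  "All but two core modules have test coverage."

False

Truth condition: |A ∖ B| = 2.
|A| = 15, |A ∩ B| = 12, |A ∖ B| = 3.
|A ∖ B| = 3, so the statement is false.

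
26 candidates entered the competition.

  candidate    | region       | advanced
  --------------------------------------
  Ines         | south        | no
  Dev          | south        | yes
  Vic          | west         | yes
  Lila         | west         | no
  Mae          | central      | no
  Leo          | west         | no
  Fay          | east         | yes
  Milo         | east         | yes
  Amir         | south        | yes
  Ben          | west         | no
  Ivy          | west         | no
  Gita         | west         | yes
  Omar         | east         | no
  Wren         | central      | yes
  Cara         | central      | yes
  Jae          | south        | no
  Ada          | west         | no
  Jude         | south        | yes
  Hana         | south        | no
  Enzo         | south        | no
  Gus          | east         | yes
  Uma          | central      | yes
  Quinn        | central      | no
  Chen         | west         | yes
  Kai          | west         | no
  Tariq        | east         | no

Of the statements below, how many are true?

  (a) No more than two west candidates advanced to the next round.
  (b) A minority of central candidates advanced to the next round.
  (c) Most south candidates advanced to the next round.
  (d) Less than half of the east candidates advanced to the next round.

0

(a) west: |A| = 9, |A ∩ B| = 3; needs |A ∩ B| ≤ 2 — false.
(b) central: |A| = 5, |A ∩ B| = 3; needs |A ∩ B| < |A ∖ B| — false.
(c) south: |A| = 7, |A ∩ B| = 3; needs |A ∩ B| > |A ∖ B| — false.
(d) east: |A| = 5, |A ∩ B| = 3; needs |A ∩ B| < |A ∖ B| — false.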